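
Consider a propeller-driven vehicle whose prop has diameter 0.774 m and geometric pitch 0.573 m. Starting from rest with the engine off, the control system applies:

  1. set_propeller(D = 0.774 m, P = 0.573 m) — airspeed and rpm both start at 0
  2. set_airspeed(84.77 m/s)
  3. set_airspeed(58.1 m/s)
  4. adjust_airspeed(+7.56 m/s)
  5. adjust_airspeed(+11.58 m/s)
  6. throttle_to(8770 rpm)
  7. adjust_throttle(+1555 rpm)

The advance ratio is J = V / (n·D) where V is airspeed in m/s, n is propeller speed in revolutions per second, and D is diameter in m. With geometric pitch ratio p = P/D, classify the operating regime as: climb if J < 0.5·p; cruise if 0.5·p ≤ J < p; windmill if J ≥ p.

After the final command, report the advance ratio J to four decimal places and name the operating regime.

J = 0.5799, regime = cruise

set_propeller: D = 0.774 m, P = 0.573 m (p = P/D = 0.740310); state ← (V=0, rpm=0)
set_airspeed(84.77): V ← 84.77 m/s
set_airspeed(58.1): V ← 58.1 m/s
adjust_airspeed(+7.56): V ← 58.1 +7.56 = 65.66 m/s
adjust_airspeed(+11.58): V ← 65.66 +11.58 = 77.24 m/s
throttle_to(8770): rpm ← 8770
adjust_throttle(+1555): rpm ← 8770 +1555 = 10325
final state: V = 77.24 m/s, rpm = 10325 → n = rpm/60 = 172.083333 rev/s
J = V / (n·D) = 77.24 / (172.083333 × 0.774) = 0.579913
regime bands: climb J<0.3702 | cruise [0.3702, 0.7403) | windmill J≥0.7403
J = 0.5799 → cruise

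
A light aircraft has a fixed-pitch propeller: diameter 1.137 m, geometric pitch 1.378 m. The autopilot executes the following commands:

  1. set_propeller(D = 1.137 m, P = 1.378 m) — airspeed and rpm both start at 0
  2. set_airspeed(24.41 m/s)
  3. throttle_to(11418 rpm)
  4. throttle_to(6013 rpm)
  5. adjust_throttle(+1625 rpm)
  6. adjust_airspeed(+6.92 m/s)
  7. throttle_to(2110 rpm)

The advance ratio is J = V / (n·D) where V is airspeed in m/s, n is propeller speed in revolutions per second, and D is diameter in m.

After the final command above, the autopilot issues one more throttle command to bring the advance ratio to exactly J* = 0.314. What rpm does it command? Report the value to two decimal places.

rpm = 5265.28

set_propeller: D = 1.137 m, P = 1.378 m (p = P/D = 1.211961); state ← (V=0, rpm=0)
set_airspeed(24.41): V ← 24.41 m/s
throttle_to(11418): rpm ← 11418
throttle_to(6013): rpm ← 6013
adjust_throttle(+1625): rpm ← 6013 +1625 = 7638
adjust_airspeed(+6.92): V ← 24.41 +6.92 = 31.33 m/s
throttle_to(2110): rpm ← 2110
final state: V = 31.33 m/s, rpm = 2110 → n = rpm/60 = 35.166667 rev/s
target J* = 0.314; solve J* = V/(n·D) for n: n = V/(J*·D) = 31.33/(0.314 × 1.137) = 87.754679 rev/s
rpm = 60·n = 5265.280742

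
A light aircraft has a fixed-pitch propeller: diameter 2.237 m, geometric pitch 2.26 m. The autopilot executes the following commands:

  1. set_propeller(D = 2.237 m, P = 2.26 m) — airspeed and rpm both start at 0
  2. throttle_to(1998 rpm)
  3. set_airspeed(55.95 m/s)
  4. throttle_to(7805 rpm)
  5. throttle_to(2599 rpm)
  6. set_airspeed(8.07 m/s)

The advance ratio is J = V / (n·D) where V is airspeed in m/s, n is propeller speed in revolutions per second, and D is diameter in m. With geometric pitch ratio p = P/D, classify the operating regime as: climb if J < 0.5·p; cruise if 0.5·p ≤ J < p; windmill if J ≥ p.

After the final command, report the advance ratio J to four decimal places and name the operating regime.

J = 0.0833, regime = climb

set_propeller: D = 2.237 m, P = 2.26 m (p = P/D = 1.010282); state ← (V=0, rpm=0)
throttle_to(1998): rpm ← 1998
set_airspeed(55.95): V ← 55.95 m/s
throttle_to(7805): rpm ← 7805
throttle_to(2599): rpm ← 2599
set_airspeed(8.07): V ← 8.07 m/s
final state: V = 8.07 m/s, rpm = 2599 → n = rpm/60 = 43.316667 rev/s
J = V / (n·D) = 8.07 / (43.316667 × 2.237) = 0.083282
regime bands: climb J<0.5051 | cruise [0.5051, 1.0103) | windmill J≥1.0103
J = 0.0833 → climb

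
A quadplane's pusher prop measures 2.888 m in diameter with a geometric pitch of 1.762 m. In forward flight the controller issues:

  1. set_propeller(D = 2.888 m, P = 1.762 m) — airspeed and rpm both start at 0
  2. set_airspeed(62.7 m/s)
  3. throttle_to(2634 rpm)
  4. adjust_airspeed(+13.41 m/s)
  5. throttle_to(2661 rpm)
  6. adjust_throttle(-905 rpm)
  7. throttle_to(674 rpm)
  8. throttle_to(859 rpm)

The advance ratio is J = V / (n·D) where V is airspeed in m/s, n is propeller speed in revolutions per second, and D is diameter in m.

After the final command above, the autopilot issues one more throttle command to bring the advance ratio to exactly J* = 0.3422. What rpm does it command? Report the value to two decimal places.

set_propeller: D = 2.888 m, P = 1.762 m (p = P/D = 0.610111); state ← (V=0, rpm=0)
set_airspeed(62.7): V ← 62.7 m/s
throttle_to(2634): rpm ← 2634
adjust_airspeed(+13.41): V ← 62.7 +13.41 = 76.11 m/s
throttle_to(2661): rpm ← 2661
adjust_throttle(-905): rpm ← 2661 -905 = 1756
throttle_to(674): rpm ← 674
throttle_to(859): rpm ← 859
final state: V = 76.11 m/s, rpm = 859 → n = rpm/60 = 14.316667 rev/s
target J* = 0.3422; solve J* = V/(n·D) for n: n = V/(J*·D) = 76.11/(0.3422 × 2.888) = 77.013086 rev/s
rpm = 60·n = 4620.785175

rpm = 4620.79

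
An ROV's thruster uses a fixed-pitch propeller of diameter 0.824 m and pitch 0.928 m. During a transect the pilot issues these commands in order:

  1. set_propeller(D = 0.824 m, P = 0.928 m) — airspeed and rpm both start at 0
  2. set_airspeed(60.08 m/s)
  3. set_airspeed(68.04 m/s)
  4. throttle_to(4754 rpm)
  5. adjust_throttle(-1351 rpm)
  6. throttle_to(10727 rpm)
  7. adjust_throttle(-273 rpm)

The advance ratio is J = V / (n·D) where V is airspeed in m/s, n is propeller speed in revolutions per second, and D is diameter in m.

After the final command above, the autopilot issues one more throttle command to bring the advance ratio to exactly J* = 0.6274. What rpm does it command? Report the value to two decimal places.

rpm = 7896.67

set_propeller: D = 0.824 m, P = 0.928 m (p = P/D = 1.126214); state ← (V=0, rpm=0)
set_airspeed(60.08): V ← 60.08 m/s
set_airspeed(68.04): V ← 68.04 m/s
throttle_to(4754): rpm ← 4754
adjust_throttle(-1351): rpm ← 4754 -1351 = 3403
throttle_to(10727): rpm ← 10727
adjust_throttle(-273): rpm ← 10727 -273 = 10454
final state: V = 68.04 m/s, rpm = 10454 → n = rpm/60 = 174.233333 rev/s
target J* = 0.6274; solve J* = V/(n·D) for n: n = V/(J*·D) = 68.04/(0.6274 × 0.824) = 131.611118 rev/s
rpm = 60·n = 7896.667090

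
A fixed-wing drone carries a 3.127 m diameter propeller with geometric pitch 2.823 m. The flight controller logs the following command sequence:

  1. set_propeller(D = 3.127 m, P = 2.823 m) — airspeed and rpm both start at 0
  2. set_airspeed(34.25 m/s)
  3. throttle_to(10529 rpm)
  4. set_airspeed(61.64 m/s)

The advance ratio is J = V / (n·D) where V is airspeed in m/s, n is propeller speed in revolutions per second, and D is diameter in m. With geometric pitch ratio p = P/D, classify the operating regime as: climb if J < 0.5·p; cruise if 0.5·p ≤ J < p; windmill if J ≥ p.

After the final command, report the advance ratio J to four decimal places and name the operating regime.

J = 0.1123, regime = climb

set_propeller: D = 3.127 m, P = 2.823 m (p = P/D = 0.902782); state ← (V=0, rpm=0)
set_airspeed(34.25): V ← 34.25 m/s
throttle_to(10529): rpm ← 10529
set_airspeed(61.64): V ← 61.64 m/s
final state: V = 61.64 m/s, rpm = 10529 → n = rpm/60 = 175.483333 rev/s
J = V / (n·D) = 61.64 / (175.483333 × 3.127) = 0.112331
regime bands: climb J<0.4514 | cruise [0.4514, 0.9028) | windmill J≥0.9028
J = 0.1123 → climb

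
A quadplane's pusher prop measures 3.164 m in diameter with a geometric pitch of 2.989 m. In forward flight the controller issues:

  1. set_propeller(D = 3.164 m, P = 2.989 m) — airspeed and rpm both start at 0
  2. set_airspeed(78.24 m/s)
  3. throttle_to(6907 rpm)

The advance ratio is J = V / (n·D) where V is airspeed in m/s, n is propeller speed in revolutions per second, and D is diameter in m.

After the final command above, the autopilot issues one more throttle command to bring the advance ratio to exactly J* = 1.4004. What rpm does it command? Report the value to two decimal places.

set_propeller: D = 3.164 m, P = 2.989 m (p = P/D = 0.944690); state ← (V=0, rpm=0)
set_airspeed(78.24): V ← 78.24 m/s
throttle_to(6907): rpm ← 6907
final state: V = 78.24 m/s, rpm = 6907 → n = rpm/60 = 115.116667 rev/s
target J* = 1.4004; solve J* = V/(n·D) for n: n = V/(J*·D) = 78.24/(1.4004 × 3.164) = 17.657949 rev/s
rpm = 60·n = 1059.476956

rpm = 1059.48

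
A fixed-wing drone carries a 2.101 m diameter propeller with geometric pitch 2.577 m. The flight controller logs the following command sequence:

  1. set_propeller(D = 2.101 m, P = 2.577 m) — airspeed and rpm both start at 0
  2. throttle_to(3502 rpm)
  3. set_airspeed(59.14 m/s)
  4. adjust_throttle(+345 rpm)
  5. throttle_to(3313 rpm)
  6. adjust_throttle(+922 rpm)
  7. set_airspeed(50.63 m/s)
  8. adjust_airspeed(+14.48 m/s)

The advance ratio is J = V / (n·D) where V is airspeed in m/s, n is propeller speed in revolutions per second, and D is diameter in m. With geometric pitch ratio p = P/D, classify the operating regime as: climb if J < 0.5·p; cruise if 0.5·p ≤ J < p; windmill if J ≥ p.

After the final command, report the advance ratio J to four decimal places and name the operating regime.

J = 0.4391, regime = climb

set_propeller: D = 2.101 m, P = 2.577 m (p = P/D = 1.226559); state ← (V=0, rpm=0)
throttle_to(3502): rpm ← 3502
set_airspeed(59.14): V ← 59.14 m/s
adjust_throttle(+345): rpm ← 3502 +345 = 3847
throttle_to(3313): rpm ← 3313
adjust_throttle(+922): rpm ← 3313 +922 = 4235
set_airspeed(50.63): V ← 50.63 m/s
adjust_airspeed(+14.48): V ← 50.63 +14.48 = 65.11 m/s
final state: V = 65.11 m/s, rpm = 4235 → n = rpm/60 = 70.583333 rev/s
J = V / (n·D) = 65.11 / (70.583333 × 2.101) = 0.439056
regime bands: climb J<0.6133 | cruise [0.6133, 1.2266) | windmill J≥1.2266
J = 0.4391 → climb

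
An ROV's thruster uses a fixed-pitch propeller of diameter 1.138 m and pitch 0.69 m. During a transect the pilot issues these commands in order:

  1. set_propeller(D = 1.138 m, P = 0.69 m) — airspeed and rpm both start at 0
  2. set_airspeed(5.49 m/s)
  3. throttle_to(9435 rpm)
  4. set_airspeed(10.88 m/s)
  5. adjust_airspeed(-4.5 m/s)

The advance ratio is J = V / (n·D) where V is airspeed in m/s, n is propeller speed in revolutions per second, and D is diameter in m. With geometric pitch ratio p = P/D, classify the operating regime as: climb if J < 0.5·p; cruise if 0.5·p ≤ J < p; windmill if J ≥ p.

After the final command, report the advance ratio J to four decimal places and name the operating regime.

set_propeller: D = 1.138 m, P = 0.69 m (p = P/D = 0.606327); state ← (V=0, rpm=0)
set_airspeed(5.49): V ← 5.49 m/s
throttle_to(9435): rpm ← 9435
set_airspeed(10.88): V ← 10.88 m/s
adjust_airspeed(-4.5): V ← 10.88 -4.5 = 6.38 m/s
final state: V = 6.38 m/s, rpm = 9435 → n = rpm/60 = 157.250000 rev/s
J = V / (n·D) = 6.38 / (157.250000 × 1.138) = 0.035652
regime bands: climb J<0.3032 | cruise [0.3032, 0.6063) | windmill J≥0.6063
J = 0.0357 → climb

J = 0.0357, regime = climb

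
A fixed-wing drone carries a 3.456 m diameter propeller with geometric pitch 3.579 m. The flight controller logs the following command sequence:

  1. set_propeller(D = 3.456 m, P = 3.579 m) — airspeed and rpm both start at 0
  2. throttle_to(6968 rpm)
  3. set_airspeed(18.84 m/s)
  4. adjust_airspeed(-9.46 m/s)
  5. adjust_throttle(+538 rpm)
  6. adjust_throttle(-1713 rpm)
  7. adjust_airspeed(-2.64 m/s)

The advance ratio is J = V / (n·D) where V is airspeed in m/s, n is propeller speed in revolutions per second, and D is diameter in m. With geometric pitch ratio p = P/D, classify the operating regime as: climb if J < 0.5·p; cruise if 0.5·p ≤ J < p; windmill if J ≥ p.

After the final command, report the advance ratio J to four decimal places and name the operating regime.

J = 0.0202, regime = climb

set_propeller: D = 3.456 m, P = 3.579 m (p = P/D = 1.035590); state ← (V=0, rpm=0)
throttle_to(6968): rpm ← 6968
set_airspeed(18.84): V ← 18.84 m/s
adjust_airspeed(-9.46): V ← 18.84 -9.46 = 9.38 m/s
adjust_throttle(+538): rpm ← 6968 +538 = 7506
adjust_throttle(-1713): rpm ← 7506 -1713 = 5793
adjust_airspeed(-2.64): V ← 9.38 -2.64 = 6.74 m/s
final state: V = 6.74 m/s, rpm = 5793 → n = rpm/60 = 96.550000 rev/s
J = V / (n·D) = 6.74 / (96.550000 × 3.456) = 0.020199
regime bands: climb J<0.5178 | cruise [0.5178, 1.0356) | windmill J≥1.0356
J = 0.0202 → climb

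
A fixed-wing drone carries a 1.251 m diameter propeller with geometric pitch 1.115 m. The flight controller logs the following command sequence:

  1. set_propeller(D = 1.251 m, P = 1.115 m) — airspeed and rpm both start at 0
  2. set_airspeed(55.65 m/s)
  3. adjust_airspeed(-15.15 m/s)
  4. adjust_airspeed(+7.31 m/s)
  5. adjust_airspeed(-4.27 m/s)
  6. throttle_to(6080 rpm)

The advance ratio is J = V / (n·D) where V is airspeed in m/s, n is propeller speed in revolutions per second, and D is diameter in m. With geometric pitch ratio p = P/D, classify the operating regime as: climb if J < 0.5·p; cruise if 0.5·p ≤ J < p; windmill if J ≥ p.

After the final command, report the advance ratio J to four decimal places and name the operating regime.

J = 0.3435, regime = climb

set_propeller: D = 1.251 m, P = 1.115 m (p = P/D = 0.891287); state ← (V=0, rpm=0)
set_airspeed(55.65): V ← 55.65 m/s
adjust_airspeed(-15.15): V ← 55.65 -15.15 = 40.5 m/s
adjust_airspeed(+7.31): V ← 40.5 +7.31 = 47.81 m/s
adjust_airspeed(-4.27): V ← 47.81 -4.27 = 43.54 m/s
throttle_to(6080): rpm ← 6080
final state: V = 43.54 m/s, rpm = 6080 → n = rpm/60 = 101.333333 rev/s
J = V / (n·D) = 43.54 / (101.333333 × 1.251) = 0.343462
regime bands: climb J<0.4456 | cruise [0.4456, 0.8913) | windmill J≥0.8913
J = 0.3435 → climb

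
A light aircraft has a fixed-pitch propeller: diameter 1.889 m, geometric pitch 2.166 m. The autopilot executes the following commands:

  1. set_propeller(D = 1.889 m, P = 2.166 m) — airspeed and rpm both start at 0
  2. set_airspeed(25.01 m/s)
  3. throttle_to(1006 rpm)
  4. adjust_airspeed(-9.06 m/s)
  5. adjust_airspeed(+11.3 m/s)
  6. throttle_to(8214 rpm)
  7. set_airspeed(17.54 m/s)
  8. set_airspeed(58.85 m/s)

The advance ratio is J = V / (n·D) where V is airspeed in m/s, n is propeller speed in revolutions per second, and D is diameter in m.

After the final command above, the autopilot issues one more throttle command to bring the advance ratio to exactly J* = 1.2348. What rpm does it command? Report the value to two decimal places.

set_propeller: D = 1.889 m, P = 2.166 m (p = P/D = 1.146638); state ← (V=0, rpm=0)
set_airspeed(25.01): V ← 25.01 m/s
throttle_to(1006): rpm ← 1006
adjust_airspeed(-9.06): V ← 25.01 -9.06 = 15.95 m/s
adjust_airspeed(+11.3): V ← 15.95 +11.3 = 27.25 m/s
throttle_to(8214): rpm ← 8214
set_airspeed(17.54): V ← 17.54 m/s
set_airspeed(58.85): V ← 58.85 m/s
final state: V = 58.85 m/s, rpm = 8214 → n = rpm/60 = 136.900000 rev/s
target J* = 1.2348; solve J* = V/(n·D) for n: n = V/(J*·D) = 58.85/(1.2348 × 1.889) = 25.230037 rev/s
rpm = 60·n = 1513.802224

rpm = 1513.80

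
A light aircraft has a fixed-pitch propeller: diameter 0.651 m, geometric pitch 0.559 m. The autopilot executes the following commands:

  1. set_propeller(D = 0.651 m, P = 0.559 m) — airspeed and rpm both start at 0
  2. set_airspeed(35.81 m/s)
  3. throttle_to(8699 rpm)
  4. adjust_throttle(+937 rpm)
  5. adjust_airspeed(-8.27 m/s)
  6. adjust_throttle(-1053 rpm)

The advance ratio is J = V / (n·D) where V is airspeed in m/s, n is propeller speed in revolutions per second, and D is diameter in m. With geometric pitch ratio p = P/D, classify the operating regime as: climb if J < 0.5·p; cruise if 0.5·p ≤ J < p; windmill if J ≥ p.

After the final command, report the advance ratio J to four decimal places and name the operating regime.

set_propeller: D = 0.651 m, P = 0.559 m (p = P/D = 0.858679); state ← (V=0, rpm=0)
set_airspeed(35.81): V ← 35.81 m/s
throttle_to(8699): rpm ← 8699
adjust_throttle(+937): rpm ← 8699 +937 = 9636
adjust_airspeed(-8.27): V ← 35.81 -8.27 = 27.54 m/s
adjust_throttle(-1053): rpm ← 9636 -1053 = 8583
final state: V = 27.54 m/s, rpm = 8583 → n = rpm/60 = 143.050000 rev/s
J = V / (n·D) = 27.54 / (143.050000 × 0.651) = 0.295730
regime bands: climb J<0.4293 | cruise [0.4293, 0.8587) | windmill J≥0.8587
J = 0.2957 → climb

J = 0.2957, regime = climb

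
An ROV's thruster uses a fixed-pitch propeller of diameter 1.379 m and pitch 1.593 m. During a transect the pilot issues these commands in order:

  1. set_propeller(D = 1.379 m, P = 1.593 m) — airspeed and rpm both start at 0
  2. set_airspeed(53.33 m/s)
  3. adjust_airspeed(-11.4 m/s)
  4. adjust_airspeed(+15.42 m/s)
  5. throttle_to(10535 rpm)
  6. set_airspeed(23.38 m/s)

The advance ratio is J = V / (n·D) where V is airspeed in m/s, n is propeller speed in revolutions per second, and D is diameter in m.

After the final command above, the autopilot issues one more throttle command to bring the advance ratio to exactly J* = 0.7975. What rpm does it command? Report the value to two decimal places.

set_propeller: D = 1.379 m, P = 1.593 m (p = P/D = 1.155185); state ← (V=0, rpm=0)
set_airspeed(53.33): V ← 53.33 m/s
adjust_airspeed(-11.4): V ← 53.33 -11.4 = 41.93 m/s
adjust_airspeed(+15.42): V ← 41.93 +15.42 = 57.35 m/s
throttle_to(10535): rpm ← 10535
set_airspeed(23.38): V ← 23.38 m/s
final state: V = 23.38 m/s, rpm = 10535 → n = rpm/60 = 175.583333 rev/s
target J* = 0.7975; solve J* = V/(n·D) for n: n = V/(J*·D) = 23.38/(0.7975 × 1.379) = 21.259329 rev/s
rpm = 60·n = 1275.559728

rpm = 1275.56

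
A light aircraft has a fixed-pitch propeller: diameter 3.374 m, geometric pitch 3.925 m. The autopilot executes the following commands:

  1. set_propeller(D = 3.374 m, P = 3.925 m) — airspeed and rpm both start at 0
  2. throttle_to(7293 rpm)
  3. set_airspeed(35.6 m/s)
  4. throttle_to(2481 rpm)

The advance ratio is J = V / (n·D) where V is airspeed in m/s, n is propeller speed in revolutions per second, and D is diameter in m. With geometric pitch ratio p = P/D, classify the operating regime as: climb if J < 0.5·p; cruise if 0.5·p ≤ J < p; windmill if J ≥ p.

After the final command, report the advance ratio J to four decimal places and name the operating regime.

J = 0.2552, regime = climb

set_propeller: D = 3.374 m, P = 3.925 m (p = P/D = 1.163308); state ← (V=0, rpm=0)
throttle_to(7293): rpm ← 7293
set_airspeed(35.6): V ← 35.6 m/s
throttle_to(2481): rpm ← 2481
final state: V = 35.6 m/s, rpm = 2481 → n = rpm/60 = 41.350000 rev/s
J = V / (n·D) = 35.6 / (41.350000 × 3.374) = 0.255170
regime bands: climb J<0.5817 | cruise [0.5817, 1.1633) | windmill J≥1.1633
J = 0.2552 → climb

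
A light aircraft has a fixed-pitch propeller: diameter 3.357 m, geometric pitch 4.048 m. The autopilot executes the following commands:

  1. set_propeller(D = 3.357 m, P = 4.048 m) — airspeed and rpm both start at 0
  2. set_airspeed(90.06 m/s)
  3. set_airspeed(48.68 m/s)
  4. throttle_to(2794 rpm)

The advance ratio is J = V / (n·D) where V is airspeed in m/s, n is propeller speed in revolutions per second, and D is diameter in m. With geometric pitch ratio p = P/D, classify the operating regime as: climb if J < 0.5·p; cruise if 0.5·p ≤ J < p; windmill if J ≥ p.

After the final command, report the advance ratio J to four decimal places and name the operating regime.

set_propeller: D = 3.357 m, P = 4.048 m (p = P/D = 1.205839); state ← (V=0, rpm=0)
set_airspeed(90.06): V ← 90.06 m/s
set_airspeed(48.68): V ← 48.68 m/s
throttle_to(2794): rpm ← 2794
final state: V = 48.68 m/s, rpm = 2794 → n = rpm/60 = 46.566667 rev/s
J = V / (n·D) = 48.68 / (46.566667 × 3.357) = 0.311404
regime bands: climb J<0.6029 | cruise [0.6029, 1.2058) | windmill J≥1.2058
J = 0.3114 → climb

J = 0.3114, regime = climb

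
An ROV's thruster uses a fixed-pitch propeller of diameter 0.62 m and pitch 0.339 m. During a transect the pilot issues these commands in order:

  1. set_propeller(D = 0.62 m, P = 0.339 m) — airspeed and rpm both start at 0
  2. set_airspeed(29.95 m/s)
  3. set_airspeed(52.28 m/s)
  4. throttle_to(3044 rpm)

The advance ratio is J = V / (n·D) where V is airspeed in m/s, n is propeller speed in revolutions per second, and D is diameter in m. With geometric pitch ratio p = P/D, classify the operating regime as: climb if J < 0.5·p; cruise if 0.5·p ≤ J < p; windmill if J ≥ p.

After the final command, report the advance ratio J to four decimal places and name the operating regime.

set_propeller: D = 0.62 m, P = 0.339 m (p = P/D = 0.546774); state ← (V=0, rpm=0)
set_airspeed(29.95): V ← 29.95 m/s
set_airspeed(52.28): V ← 52.28 m/s
throttle_to(3044): rpm ← 3044
final state: V = 52.28 m/s, rpm = 3044 → n = rpm/60 = 50.733333 rev/s
J = V / (n·D) = 52.28 / (50.733333 × 0.62) = 1.662075
regime bands: climb J<0.2734 | cruise [0.2734, 0.5468) | windmill J≥0.5468
J = 1.6621 → windmill

J = 1.6621, regime = windmill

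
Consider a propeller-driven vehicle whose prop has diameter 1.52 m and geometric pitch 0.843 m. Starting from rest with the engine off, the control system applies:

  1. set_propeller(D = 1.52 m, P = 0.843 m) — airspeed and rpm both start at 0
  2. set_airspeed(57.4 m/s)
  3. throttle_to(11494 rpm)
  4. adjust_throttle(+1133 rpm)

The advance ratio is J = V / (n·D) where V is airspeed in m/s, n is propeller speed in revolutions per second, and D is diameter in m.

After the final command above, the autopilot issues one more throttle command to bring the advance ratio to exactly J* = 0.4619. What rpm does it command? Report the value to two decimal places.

set_propeller: D = 1.52 m, P = 0.843 m (p = P/D = 0.554605); state ← (V=0, rpm=0)
set_airspeed(57.4): V ← 57.4 m/s
throttle_to(11494): rpm ← 11494
adjust_throttle(+1133): rpm ← 11494 +1133 = 12627
final state: V = 57.4 m/s, rpm = 12627 → n = rpm/60 = 210.450000 rev/s
target J* = 0.4619; solve J* = V/(n·D) for n: n = V/(J*·D) = 57.4/(0.4619 × 1.52) = 81.756133 rev/s
rpm = 60·n = 4905.367988

rpm = 4905.37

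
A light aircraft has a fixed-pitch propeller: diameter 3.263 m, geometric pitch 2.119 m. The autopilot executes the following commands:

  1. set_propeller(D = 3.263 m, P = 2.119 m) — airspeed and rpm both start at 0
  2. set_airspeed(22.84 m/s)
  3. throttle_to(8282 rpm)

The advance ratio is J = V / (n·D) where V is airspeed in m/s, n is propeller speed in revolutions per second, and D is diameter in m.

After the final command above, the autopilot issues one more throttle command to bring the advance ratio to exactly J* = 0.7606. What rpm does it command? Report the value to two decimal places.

rpm = 552.17

set_propeller: D = 3.263 m, P = 2.119 m (p = P/D = 0.649402); state ← (V=0, rpm=0)
set_airspeed(22.84): V ← 22.84 m/s
throttle_to(8282): rpm ← 8282
final state: V = 22.84 m/s, rpm = 8282 → n = rpm/60 = 138.033333 rev/s
target J* = 0.7606; solve J* = V/(n·D) for n: n = V/(J*·D) = 22.84/(0.7606 × 3.263) = 9.202858 rev/s
rpm = 60·n = 552.171459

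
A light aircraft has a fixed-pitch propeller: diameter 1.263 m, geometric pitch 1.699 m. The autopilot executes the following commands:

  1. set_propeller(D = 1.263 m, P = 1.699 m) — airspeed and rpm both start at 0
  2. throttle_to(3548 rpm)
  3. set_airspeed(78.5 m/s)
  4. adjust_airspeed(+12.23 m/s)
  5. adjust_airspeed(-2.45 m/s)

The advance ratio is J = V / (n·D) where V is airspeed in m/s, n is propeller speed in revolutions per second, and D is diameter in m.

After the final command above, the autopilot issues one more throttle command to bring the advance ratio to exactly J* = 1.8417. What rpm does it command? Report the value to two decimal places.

set_propeller: D = 1.263 m, P = 1.699 m (p = P/D = 1.345210); state ← (V=0, rpm=0)
throttle_to(3548): rpm ← 3548
set_airspeed(78.5): V ← 78.5 m/s
adjust_airspeed(+12.23): V ← 78.5 +12.23 = 90.73 m/s
adjust_airspeed(-2.45): V ← 90.73 -2.45 = 88.28 m/s
final state: V = 88.28 m/s, rpm = 3548 → n = rpm/60 = 59.133333 rev/s
target J* = 1.8417; solve J* = V/(n·D) for n: n = V/(J*·D) = 88.28/(1.8417 × 1.263) = 37.952474 rev/s
rpm = 60·n = 2277.148411

rpm = 2277.15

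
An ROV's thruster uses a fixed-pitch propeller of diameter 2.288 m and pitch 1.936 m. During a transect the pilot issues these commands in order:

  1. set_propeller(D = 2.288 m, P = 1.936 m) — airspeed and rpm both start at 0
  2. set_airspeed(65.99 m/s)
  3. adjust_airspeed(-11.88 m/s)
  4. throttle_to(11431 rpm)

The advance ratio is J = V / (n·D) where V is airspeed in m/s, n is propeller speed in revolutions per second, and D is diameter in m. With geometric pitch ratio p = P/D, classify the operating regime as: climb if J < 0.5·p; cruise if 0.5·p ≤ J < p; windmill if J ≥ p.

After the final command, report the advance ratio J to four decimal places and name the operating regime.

J = 0.1241, regime = climb

set_propeller: D = 2.288 m, P = 1.936 m (p = P/D = 0.846154); state ← (V=0, rpm=0)
set_airspeed(65.99): V ← 65.99 m/s
adjust_airspeed(-11.88): V ← 65.99 -11.88 = 54.11 m/s
throttle_to(11431): rpm ← 11431
final state: V = 54.11 m/s, rpm = 11431 → n = rpm/60 = 190.516667 rev/s
J = V / (n·D) = 54.11 / (190.516667 × 2.288) = 0.124133
regime bands: climb J<0.4231 | cruise [0.4231, 0.8462) | windmill J≥0.8462
J = 0.1241 → climb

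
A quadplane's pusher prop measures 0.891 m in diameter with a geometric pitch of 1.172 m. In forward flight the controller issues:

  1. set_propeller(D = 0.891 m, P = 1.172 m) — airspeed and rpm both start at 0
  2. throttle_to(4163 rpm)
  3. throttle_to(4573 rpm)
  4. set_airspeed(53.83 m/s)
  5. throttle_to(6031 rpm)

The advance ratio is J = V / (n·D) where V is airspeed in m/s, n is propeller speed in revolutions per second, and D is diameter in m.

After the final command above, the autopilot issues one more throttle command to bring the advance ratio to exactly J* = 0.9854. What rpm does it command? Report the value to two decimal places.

rpm = 3678.62

set_propeller: D = 0.891 m, P = 1.172 m (p = P/D = 1.315376); state ← (V=0, rpm=0)
throttle_to(4163): rpm ← 4163
throttle_to(4573): rpm ← 4573
set_airspeed(53.83): V ← 53.83 m/s
throttle_to(6031): rpm ← 6031
final state: V = 53.83 m/s, rpm = 6031 → n = rpm/60 = 100.516667 rev/s
target J* = 0.9854; solve J* = V/(n·D) for n: n = V/(J*·D) = 53.83/(0.9854 × 0.891) = 61.310396 rev/s
rpm = 60·n = 3678.623731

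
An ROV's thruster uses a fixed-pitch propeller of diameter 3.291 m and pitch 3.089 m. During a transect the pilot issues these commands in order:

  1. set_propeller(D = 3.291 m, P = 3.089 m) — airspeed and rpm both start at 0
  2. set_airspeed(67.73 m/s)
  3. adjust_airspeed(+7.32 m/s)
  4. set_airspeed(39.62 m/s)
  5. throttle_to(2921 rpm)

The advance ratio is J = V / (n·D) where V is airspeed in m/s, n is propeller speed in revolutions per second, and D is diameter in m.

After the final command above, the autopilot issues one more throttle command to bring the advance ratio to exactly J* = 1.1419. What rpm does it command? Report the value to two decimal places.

rpm = 632.57

set_propeller: D = 3.291 m, P = 3.089 m (p = P/D = 0.938620); state ← (V=0, rpm=0)
set_airspeed(67.73): V ← 67.73 m/s
adjust_airspeed(+7.32): V ← 67.73 +7.32 = 75.05 m/s
set_airspeed(39.62): V ← 39.62 m/s
throttle_to(2921): rpm ← 2921
final state: V = 39.62 m/s, rpm = 2921 → n = rpm/60 = 48.683333 rev/s
target J* = 1.1419; solve J* = V/(n·D) for n: n = V/(J*·D) = 39.62/(1.1419 × 3.291) = 10.542862 rev/s
rpm = 60·n = 632.571711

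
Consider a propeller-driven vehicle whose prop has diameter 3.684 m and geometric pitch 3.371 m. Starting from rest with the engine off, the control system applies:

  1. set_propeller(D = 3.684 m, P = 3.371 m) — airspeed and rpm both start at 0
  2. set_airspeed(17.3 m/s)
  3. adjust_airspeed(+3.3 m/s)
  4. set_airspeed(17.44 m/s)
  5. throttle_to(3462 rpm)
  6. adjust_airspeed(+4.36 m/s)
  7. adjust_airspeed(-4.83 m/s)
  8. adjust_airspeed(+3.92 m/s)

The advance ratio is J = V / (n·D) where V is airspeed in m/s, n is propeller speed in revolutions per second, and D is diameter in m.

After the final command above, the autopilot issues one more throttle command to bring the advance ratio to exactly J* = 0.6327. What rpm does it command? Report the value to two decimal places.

rpm = 537.74

set_propeller: D = 3.684 m, P = 3.371 m (p = P/D = 0.915038); state ← (V=0, rpm=0)
set_airspeed(17.3): V ← 17.3 m/s
adjust_airspeed(+3.3): V ← 17.3 +3.3 = 20.6 m/s
set_airspeed(17.44): V ← 17.44 m/s
throttle_to(3462): rpm ← 3462
adjust_airspeed(+4.36): V ← 17.44 +4.36 = 21.8 m/s
adjust_airspeed(-4.83): V ← 21.8 -4.83 = 16.97 m/s
adjust_airspeed(+3.92): V ← 16.97 +3.92 = 20.89 m/s
final state: V = 20.89 m/s, rpm = 3462 → n = rpm/60 = 57.700000 rev/s
target J* = 0.6327; solve J* = V/(n·D) for n: n = V/(J*·D) = 20.89/(0.6327 × 3.684) = 8.962331 rev/s
rpm = 60·n = 537.739866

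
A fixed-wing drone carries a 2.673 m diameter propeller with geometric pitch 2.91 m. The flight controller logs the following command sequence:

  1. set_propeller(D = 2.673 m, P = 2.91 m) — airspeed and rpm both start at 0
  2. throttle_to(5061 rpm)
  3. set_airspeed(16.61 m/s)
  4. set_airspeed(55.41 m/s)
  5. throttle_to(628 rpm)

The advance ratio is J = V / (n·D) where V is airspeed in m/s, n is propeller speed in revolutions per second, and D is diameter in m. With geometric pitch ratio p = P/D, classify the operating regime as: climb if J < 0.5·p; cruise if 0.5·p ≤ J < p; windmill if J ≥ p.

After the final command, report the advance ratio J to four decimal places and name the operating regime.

set_propeller: D = 2.673 m, P = 2.91 m (p = P/D = 1.088664); state ← (V=0, rpm=0)
throttle_to(5061): rpm ← 5061
set_airspeed(16.61): V ← 16.61 m/s
set_airspeed(55.41): V ← 55.41 m/s
throttle_to(628): rpm ← 628
final state: V = 55.41 m/s, rpm = 628 → n = rpm/60 = 10.466667 rev/s
J = V / (n·D) = 55.41 / (10.466667 × 2.673) = 1.980527
regime bands: climb J<0.5443 | cruise [0.5443, 1.0887) | windmill J≥1.0887
J = 1.9805 → windmill

J = 1.9805, regime = windmill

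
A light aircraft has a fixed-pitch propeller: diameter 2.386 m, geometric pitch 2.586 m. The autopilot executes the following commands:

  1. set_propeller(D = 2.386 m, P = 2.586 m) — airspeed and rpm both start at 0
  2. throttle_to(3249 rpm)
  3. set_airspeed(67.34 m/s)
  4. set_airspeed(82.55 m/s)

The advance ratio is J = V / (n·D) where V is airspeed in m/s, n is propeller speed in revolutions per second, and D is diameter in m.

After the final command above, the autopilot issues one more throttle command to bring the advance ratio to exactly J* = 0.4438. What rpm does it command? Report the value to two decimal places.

rpm = 4677.47

set_propeller: D = 2.386 m, P = 2.586 m (p = P/D = 1.083822); state ← (V=0, rpm=0)
throttle_to(3249): rpm ← 3249
set_airspeed(67.34): V ← 67.34 m/s
set_airspeed(82.55): V ← 82.55 m/s
final state: V = 82.55 m/s, rpm = 3249 → n = rpm/60 = 54.150000 rev/s
target J* = 0.4438; solve J* = V/(n·D) for n: n = V/(J*·D) = 82.55/(0.4438 × 2.386) = 77.957758 rev/s
rpm = 60·n = 4677.465477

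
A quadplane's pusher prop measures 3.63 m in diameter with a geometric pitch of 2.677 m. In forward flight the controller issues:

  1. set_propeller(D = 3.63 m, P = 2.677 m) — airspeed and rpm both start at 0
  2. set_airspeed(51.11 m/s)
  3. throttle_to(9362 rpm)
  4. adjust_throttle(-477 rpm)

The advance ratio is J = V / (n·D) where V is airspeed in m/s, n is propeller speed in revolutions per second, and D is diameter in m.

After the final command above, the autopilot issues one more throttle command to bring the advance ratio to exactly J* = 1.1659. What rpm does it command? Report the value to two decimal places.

rpm = 724.58

set_propeller: D = 3.63 m, P = 2.677 m (p = P/D = 0.737466); state ← (V=0, rpm=0)
set_airspeed(51.11): V ← 51.11 m/s
throttle_to(9362): rpm ← 9362
adjust_throttle(-477): rpm ← 9362 -477 = 8885
final state: V = 51.11 m/s, rpm = 8885 → n = rpm/60 = 148.083333 rev/s
target J* = 1.1659; solve J* = V/(n·D) for n: n = V/(J*·D) = 51.11/(1.1659 × 3.63) = 12.076413 rev/s
rpm = 60·n = 724.584774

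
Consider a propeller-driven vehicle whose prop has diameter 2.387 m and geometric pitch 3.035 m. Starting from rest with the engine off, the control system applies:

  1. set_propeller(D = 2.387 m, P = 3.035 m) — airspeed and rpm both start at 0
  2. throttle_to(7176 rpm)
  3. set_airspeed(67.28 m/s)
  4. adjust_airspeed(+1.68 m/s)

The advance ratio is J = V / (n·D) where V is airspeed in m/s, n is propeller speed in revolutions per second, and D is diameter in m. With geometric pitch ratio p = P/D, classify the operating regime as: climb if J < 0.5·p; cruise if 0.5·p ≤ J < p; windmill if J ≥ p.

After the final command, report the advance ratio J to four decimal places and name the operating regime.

set_propeller: D = 2.387 m, P = 3.035 m (p = P/D = 1.271470); state ← (V=0, rpm=0)
throttle_to(7176): rpm ← 7176
set_airspeed(67.28): V ← 67.28 m/s
adjust_airspeed(+1.68): V ← 67.28 +1.68 = 68.96 m/s
final state: V = 68.96 m/s, rpm = 7176 → n = rpm/60 = 119.600000 rev/s
J = V / (n·D) = 68.96 / (119.600000 × 2.387) = 0.241554
regime bands: climb J<0.6357 | cruise [0.6357, 1.2715) | windmill J≥1.2715
J = 0.2416 → climb

J = 0.2416, regime = climb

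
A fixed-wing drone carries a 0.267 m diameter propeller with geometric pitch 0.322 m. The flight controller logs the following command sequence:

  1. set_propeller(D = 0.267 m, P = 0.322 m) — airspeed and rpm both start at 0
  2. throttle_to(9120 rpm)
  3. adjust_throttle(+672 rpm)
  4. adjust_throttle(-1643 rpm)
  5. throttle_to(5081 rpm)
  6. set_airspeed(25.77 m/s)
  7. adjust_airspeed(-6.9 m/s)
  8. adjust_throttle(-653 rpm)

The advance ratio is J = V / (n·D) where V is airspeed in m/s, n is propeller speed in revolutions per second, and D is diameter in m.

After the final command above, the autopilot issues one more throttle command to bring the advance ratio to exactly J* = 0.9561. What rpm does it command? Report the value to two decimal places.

set_propeller: D = 0.267 m, P = 0.322 m (p = P/D = 1.205993); state ← (V=0, rpm=0)
throttle_to(9120): rpm ← 9120
adjust_throttle(+672): rpm ← 9120 +672 = 9792
adjust_throttle(-1643): rpm ← 9792 -1643 = 8149
throttle_to(5081): rpm ← 5081
set_airspeed(25.77): V ← 25.77 m/s
adjust_airspeed(-6.9): V ← 25.77 -6.9 = 18.87 m/s
adjust_throttle(-653): rpm ← 5081 -653 = 4428
final state: V = 18.87 m/s, rpm = 4428 → n = rpm/60 = 73.800000 rev/s
target J* = 0.9561; solve J* = V/(n·D) for n: n = V/(J*·D) = 18.87/(0.9561 × 0.267) = 73.919211 rev/s
rpm = 60·n = 4435.152639

rpm = 4435.15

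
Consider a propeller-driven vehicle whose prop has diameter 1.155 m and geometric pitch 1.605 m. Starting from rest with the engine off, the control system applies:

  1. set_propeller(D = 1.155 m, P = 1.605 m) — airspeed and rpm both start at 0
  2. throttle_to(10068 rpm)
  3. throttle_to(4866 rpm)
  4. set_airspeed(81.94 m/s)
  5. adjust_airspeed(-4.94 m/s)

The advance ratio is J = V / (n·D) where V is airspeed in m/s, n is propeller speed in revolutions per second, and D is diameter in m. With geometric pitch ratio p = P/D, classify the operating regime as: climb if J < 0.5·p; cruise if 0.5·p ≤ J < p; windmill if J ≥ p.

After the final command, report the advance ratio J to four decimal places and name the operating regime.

set_propeller: D = 1.155 m, P = 1.605 m (p = P/D = 1.389610); state ← (V=0, rpm=0)
throttle_to(10068): rpm ← 10068
throttle_to(4866): rpm ← 4866
set_airspeed(81.94): V ← 81.94 m/s
adjust_airspeed(-4.94): V ← 81.94 -4.94 = 77 m/s
final state: V = 77 m/s, rpm = 4866 → n = rpm/60 = 81.100000 rev/s
J = V / (n·D) = 77 / (81.100000 × 1.155) = 0.822030
regime bands: climb J<0.6948 | cruise [0.6948, 1.3896) | windmill J≥1.3896
J = 0.8220 → cruise

J = 0.8220, regime = cruise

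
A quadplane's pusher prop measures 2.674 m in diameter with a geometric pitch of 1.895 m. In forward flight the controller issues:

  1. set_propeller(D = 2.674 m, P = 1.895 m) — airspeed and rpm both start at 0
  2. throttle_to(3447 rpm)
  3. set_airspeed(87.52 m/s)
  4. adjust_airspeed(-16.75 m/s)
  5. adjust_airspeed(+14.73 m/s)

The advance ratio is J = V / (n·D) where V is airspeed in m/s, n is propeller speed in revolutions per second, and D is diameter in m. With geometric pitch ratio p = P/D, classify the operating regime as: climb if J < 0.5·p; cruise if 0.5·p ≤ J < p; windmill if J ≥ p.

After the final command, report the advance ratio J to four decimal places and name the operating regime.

J = 0.5566, regime = cruise

set_propeller: D = 2.674 m, P = 1.895 m (p = P/D = 0.708676); state ← (V=0, rpm=0)
throttle_to(3447): rpm ← 3447
set_airspeed(87.52): V ← 87.52 m/s
adjust_airspeed(-16.75): V ← 87.52 -16.75 = 70.77 m/s
adjust_airspeed(+14.73): V ← 70.77 +14.73 = 85.5 m/s
final state: V = 85.5 m/s, rpm = 3447 → n = rpm/60 = 57.450000 rev/s
J = V / (n·D) = 85.5 / (57.450000 × 2.674) = 0.556563
regime bands: climb J<0.3543 | cruise [0.3543, 0.7087) | windmill J≥0.7087
J = 0.5566 → cruise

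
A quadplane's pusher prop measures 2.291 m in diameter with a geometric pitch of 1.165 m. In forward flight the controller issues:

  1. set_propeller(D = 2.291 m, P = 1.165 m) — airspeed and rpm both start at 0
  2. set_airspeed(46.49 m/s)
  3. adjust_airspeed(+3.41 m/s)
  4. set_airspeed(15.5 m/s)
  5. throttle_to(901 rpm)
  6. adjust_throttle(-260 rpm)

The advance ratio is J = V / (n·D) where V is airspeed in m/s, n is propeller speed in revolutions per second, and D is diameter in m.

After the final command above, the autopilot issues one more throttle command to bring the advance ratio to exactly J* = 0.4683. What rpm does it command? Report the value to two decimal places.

set_propeller: D = 2.291 m, P = 1.165 m (p = P/D = 0.508512); state ← (V=0, rpm=0)
set_airspeed(46.49): V ← 46.49 m/s
adjust_airspeed(+3.41): V ← 46.49 +3.41 = 49.9 m/s
set_airspeed(15.5): V ← 15.5 m/s
throttle_to(901): rpm ← 901
adjust_throttle(-260): rpm ← 901 -260 = 641
final state: V = 15.5 m/s, rpm = 641 → n = rpm/60 = 10.683333 rev/s
target J* = 0.4683; solve J* = V/(n·D) for n: n = V/(J*·D) = 15.5/(0.4683 × 2.291) = 14.447159 rev/s
rpm = 60·n = 866.829537

rpm = 866.83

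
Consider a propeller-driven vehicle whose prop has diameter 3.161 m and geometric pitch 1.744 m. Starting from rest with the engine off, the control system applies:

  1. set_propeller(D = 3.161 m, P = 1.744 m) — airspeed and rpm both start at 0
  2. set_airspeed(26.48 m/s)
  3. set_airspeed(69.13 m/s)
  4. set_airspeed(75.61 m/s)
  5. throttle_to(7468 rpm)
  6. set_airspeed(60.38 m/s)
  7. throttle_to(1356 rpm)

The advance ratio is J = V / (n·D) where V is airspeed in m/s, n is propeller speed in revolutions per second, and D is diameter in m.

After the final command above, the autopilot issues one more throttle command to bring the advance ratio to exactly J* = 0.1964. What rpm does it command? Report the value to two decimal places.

set_propeller: D = 3.161 m, P = 1.744 m (p = P/D = 0.551724); state ← (V=0, rpm=0)
set_airspeed(26.48): V ← 26.48 m/s
set_airspeed(69.13): V ← 69.13 m/s
set_airspeed(75.61): V ← 75.61 m/s
throttle_to(7468): rpm ← 7468
set_airspeed(60.38): V ← 60.38 m/s
throttle_to(1356): rpm ← 1356
final state: V = 60.38 m/s, rpm = 1356 → n = rpm/60 = 22.600000 rev/s
target J* = 0.1964; solve J* = V/(n·D) for n: n = V/(J*·D) = 60.38/(0.1964 × 3.161) = 97.258402 rev/s
rpm = 60·n = 5835.504117

rpm = 5835.50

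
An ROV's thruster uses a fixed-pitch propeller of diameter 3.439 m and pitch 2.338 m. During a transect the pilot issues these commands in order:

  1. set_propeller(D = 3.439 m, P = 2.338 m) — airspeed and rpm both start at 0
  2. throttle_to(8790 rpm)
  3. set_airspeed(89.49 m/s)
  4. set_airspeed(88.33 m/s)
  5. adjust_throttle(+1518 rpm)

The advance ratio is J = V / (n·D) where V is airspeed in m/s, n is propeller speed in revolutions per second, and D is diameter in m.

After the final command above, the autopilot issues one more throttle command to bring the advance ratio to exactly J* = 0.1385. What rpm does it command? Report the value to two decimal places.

set_propeller: D = 3.439 m, P = 2.338 m (p = P/D = 0.679849); state ← (V=0, rpm=0)
throttle_to(8790): rpm ← 8790
set_airspeed(89.49): V ← 89.49 m/s
set_airspeed(88.33): V ← 88.33 m/s
adjust_throttle(+1518): rpm ← 8790 +1518 = 10308
final state: V = 88.33 m/s, rpm = 10308 → n = rpm/60 = 171.800000 rev/s
target J* = 0.1385; solve J* = V/(n·D) for n: n = V/(J*·D) = 88.33/(0.1385 × 3.439) = 185.449762 rev/s
rpm = 60·n = 11126.985743

rpm = 11126.99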